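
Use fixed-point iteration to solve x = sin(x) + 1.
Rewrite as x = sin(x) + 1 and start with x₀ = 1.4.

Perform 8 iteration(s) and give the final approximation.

Equation: x = sin(x) + 1
Fixed-point form: x = sin(x) + 1
x₀ = 1.4

x_1 = g(1.400000) = 1.985450
x_2 = g(1.985450) = 1.915256
x_3 = g(1.915256) = 1.941258
x_4 = g(1.941258) = 1.932160
x_5 = g(1.932160) = 1.935415
x_6 = g(1.935415) = 1.934260
x_7 = g(1.934260) = 1.934671
x_8 = g(1.934671) = 1.934525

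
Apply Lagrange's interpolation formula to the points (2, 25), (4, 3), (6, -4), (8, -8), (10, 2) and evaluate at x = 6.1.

Lagrange interpolation formula:
P(x) = Σ yᵢ × Lᵢ(x)
where Lᵢ(x) = Π_{j≠i} (x - xⱼ)/(xᵢ - xⱼ)

L_0(6.1) = (6.1 - 4)/(2 - 4) × (6.1 - 6)/(2 - 6) × (6.1 - 8)/(2 - 8) × (6.1 - 10)/(2 - 10) = 0.004052
L_1(6.1) = (6.1 - 2)/(4 - 2) × (6.1 - 6)/(4 - 6) × (6.1 - 8)/(4 - 8) × (6.1 - 10)/(4 - 10) = -0.031647
L_2(6.1) = (6.1 - 2)/(6 - 2) × (6.1 - 4)/(6 - 4) × (6.1 - 8)/(6 - 8) × (6.1 - 10)/(6 - 10) = 0.996877
L_3(6.1) = (6.1 - 2)/(8 - 2) × (6.1 - 4)/(8 - 4) × (6.1 - 6)/(8 - 6) × (6.1 - 10)/(8 - 10) = 0.034978
L_4(6.1) = (6.1 - 2)/(10 - 2) × (6.1 - 4)/(10 - 4) × (6.1 - 6)/(10 - 6) × (6.1 - 8)/(10 - 8) = -0.004260

P(6.1) = 25×L_0(6.1) + 3×L_1(6.1) + (-4)×L_2(6.1) + (-8)×L_3(6.1) + 2×L_4(6.1)
P(6.1) = -4.269484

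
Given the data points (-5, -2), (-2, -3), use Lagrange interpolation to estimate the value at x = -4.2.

Lagrange interpolation formula:
P(x) = Σ yᵢ × Lᵢ(x)
where Lᵢ(x) = Π_{j≠i} (x - xⱼ)/(xᵢ - xⱼ)

L_0(-4.2) = (-4.2 - (-2))/(-5 - (-2)) = 0.733333
L_1(-4.2) = (-4.2 - (-5))/(-2 - (-5)) = 0.266667

P(-4.2) = (-2)×L_0(-4.2) + (-3)×L_1(-4.2)
P(-4.2) = -2.266667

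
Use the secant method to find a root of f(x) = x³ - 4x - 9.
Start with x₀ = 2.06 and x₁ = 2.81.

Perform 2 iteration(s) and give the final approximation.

f(x) = x³ - 4x - 9
x₀ = 2.06, x₁ = 2.81

Secant formula: x_{n+1} = x_n - f(x_n)(x_n - x_{n-1})/(f(x_n) - f(x_{n-1}))

Iteration 1:
  f(2.060000) = -8.498184
  f(2.810000) = 1.948041
  x_2 = 2.810000 - 1.948041×(2.810000 - 2.060000)/(1.948041 - (-8.498184))
       = 2.670138
Iteration 2:
  f(2.810000) = 1.948041
  f(2.670138) = -0.643439
  x_3 = 2.670138 - (-0.643439)×(2.670138 - 2.810000)/(-0.643439 - 1.948041)
       = 2.704864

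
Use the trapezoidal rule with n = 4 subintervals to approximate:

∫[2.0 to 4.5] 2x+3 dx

f(x) = 2x+3
a = 2.0, b = 4.5, n = 4
h = (b - a)/n = 0.625000

Trapezoidal rule: (h/2)[f(x₀) + 2f(x₁) + 2f(x₂) + ... + f(xₙ)]

x_0 = 2.0000, f(x_0) = 7.000000, coefficient = 1
x_1 = 2.6250, f(x_1) = 8.250000, coefficient = 2
x_2 = 3.2500, f(x_2) = 9.500000, coefficient = 2
x_3 = 3.8750, f(x_3) = 10.750000, coefficient = 2
x_4 = 4.5000, f(x_4) = 12.000000, coefficient = 1

I ≈ (0.625000/2) × 76.000000 = 23.750000
Exact value: 23.750000
Error: 0.000000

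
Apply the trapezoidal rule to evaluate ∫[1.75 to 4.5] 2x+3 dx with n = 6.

f(x) = 2x+3
a = 1.75, b = 4.5, n = 6
h = (b - a)/n = 0.458333

Trapezoidal rule: (h/2)[f(x₀) + 2f(x₁) + 2f(x₂) + ... + f(xₙ)]

x_0 = 1.7500, f(x_0) = 6.500000, coefficient = 1
x_1 = 2.2083, f(x_1) = 7.416667, coefficient = 2
x_2 = 2.6667, f(x_2) = 8.333333, coefficient = 2
x_3 = 3.1250, f(x_3) = 9.250000, coefficient = 2
x_4 = 3.5833, f(x_4) = 10.166667, coefficient = 2
x_5 = 4.0417, f(x_5) = 11.083333, coefficient = 2
x_6 = 4.5000, f(x_6) = 12.000000, coefficient = 1

I ≈ (0.458333/2) × 111.000000 = 25.437500
Exact value: 25.437500
Error: 0.000000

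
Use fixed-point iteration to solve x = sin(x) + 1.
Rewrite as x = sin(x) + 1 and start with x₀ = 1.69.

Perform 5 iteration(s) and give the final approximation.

Equation: x = sin(x) + 1
Fixed-point form: x = sin(x) + 1
x₀ = 1.69

x_1 = g(1.690000) = 1.992904
x_2 = g(1.992904) = 1.912228
x_3 = g(1.912228) = 1.942276
x_4 = g(1.942276) = 1.931791
x_5 = g(1.931791) = 1.935546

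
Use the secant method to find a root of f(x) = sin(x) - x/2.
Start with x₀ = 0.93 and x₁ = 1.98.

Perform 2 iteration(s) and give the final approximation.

f(x) = sin(x) - x/2
x₀ = 0.93, x₁ = 1.98

Secant formula: x_{n+1} = x_n - f(x_n)(x_n - x_{n-1})/(f(x_n) - f(x_{n-1}))

Iteration 1:
  f(0.930000) = 0.336620
  f(1.980000) = -0.072562
  x_2 = 1.980000 - (-0.072562)×(1.980000 - 0.930000)/(-0.072562 - 0.336620)
       = 1.793799
Iteration 2:
  f(1.980000) = -0.072562
  f(1.793799) = 0.078338
  x_3 = 1.793799 - 0.078338×(1.793799 - 1.980000)/(0.078338 - (-0.072562))
       = 1.890463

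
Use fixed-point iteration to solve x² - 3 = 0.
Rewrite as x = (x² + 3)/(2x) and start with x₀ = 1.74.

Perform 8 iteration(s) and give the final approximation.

Equation: x² - 3 = 0
Fixed-point form: x = (x² + 3)/(2x)
x₀ = 1.74

x_1 = g(1.740000) = 1.732069
x_2 = g(1.732069) = 1.732051
x_3 = g(1.732051) = 1.732051
x_4 = g(1.732051) = 1.732051
x_5 = g(1.732051) = 1.732051
x_6 = g(1.732051) = 1.732051
x_7 = g(1.732051) = 1.732051
x_8 = g(1.732051) = 1.732051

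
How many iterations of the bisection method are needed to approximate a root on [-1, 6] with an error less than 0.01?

We need (b-a)/2^n ≤ 0.01
(6 - (-1))/2^n ≤ 0.01
7/2^n ≤ 0.01
2^n ≥ 700
n ≥ log₂(700) = 9.45
n ≥ 10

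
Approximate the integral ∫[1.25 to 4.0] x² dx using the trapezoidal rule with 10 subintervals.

f(x) = x²
a = 1.25, b = 4.0, n = 10
h = (b - a)/n = 0.275000

Trapezoidal rule: (h/2)[f(x₀) + 2f(x₁) + 2f(x₂) + ... + f(xₙ)]

x_0 = 1.2500, f(x_0) = 1.562500, coefficient = 1
x_1 = 1.5250, f(x_1) = 2.325625, coefficient = 2
x_2 = 1.8000, f(x_2) = 3.240000, coefficient = 2
x_3 = 2.0750, f(x_3) = 4.305625, coefficient = 2
x_4 = 2.3500, f(x_4) = 5.522500, coefficient = 2
x_5 = 2.6250, f(x_5) = 6.890625, coefficient = 2
x_6 = 2.9000, f(x_6) = 8.410000, coefficient = 2
x_7 = 3.1750, f(x_7) = 10.080625, coefficient = 2
x_8 = 3.4500, f(x_8) = 11.902500, coefficient = 2
x_9 = 3.7250, f(x_9) = 13.875625, coefficient = 2
x_10 = 4.0000, f(x_10) = 16.000000, coefficient = 1

I ≈ (0.275000/2) × 150.668750 = 20.716953
Exact value: 20.682292
Error: 0.034661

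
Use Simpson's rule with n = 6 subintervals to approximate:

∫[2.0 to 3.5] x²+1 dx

f(x) = x²+1
a = 2.0, b = 3.5, n = 6
h = (b - a)/n = 0.250000

Simpson's rule: (h/3)[f(x₀) + 4f(x₁) + 2f(x₂) + ... + f(xₙ)]

x_0 = 2.0000, f(x_0) = 5.000000, coefficient = 1
x_1 = 2.2500, f(x_1) = 6.062500, coefficient = 4
x_2 = 2.5000, f(x_2) = 7.250000, coefficient = 2
x_3 = 2.7500, f(x_3) = 8.562500, coefficient = 4
x_4 = 3.0000, f(x_4) = 10.000000, coefficient = 2
x_5 = 3.2500, f(x_5) = 11.562500, coefficient = 4
x_6 = 3.5000, f(x_6) = 13.250000, coefficient = 1

I ≈ (0.250000/3) × 157.500000 = 13.125000
Exact value: 13.125000
Error: 0.000000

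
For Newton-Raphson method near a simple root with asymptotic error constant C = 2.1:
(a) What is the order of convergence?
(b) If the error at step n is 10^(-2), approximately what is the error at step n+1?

(a) Newton-Raphson has quadratic (order 2) convergence near simple roots.
    This means |e_{n+1}| ≈ C|e_n|².

(b) With |e_n| = 10^(-2) and C = 2.1:
    |e_{n+1}| ≈ 2.1 × (10^(-2))² = 2.1 × 10^(-4)

(a) 2 (quadratic); (b) |e_{n+1}| ≈ 2.100e-04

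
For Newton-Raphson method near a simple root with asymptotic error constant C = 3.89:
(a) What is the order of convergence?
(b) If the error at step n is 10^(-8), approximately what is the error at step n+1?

(a) Newton-Raphson has quadratic (order 2) convergence near simple roots.
    This means |e_{n+1}| ≈ C|e_n|².

(b) With |e_n| = 10^(-8) and C = 3.89:
    |e_{n+1}| ≈ 3.89 × (10^(-8))² = 3.89 × 10^(-16)

(a) 2 (quadratic); (b) |e_{n+1}| ≈ 3.890e-16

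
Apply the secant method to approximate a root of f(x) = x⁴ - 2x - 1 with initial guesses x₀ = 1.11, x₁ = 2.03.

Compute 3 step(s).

f(x) = x⁴ - 2x - 1
x₀ = 1.11, x₁ = 2.03

Secant formula: x_{n+1} = x_n - f(x_n)(x_n - x_{n-1})/(f(x_n) - f(x_{n-1}))

Iteration 1:
  f(1.110000) = -1.701930
  f(2.030000) = 11.921817
  x_2 = 2.030000 - 11.921817×(2.030000 - 1.110000)/(11.921817 - (-1.701930))
       = 1.224930
Iteration 2:
  f(2.030000) = 11.921817
  f(1.224930) = -1.198500
  x_3 = 1.224930 - (-1.198500)×(1.224930 - 2.030000)/(-1.198500 - 11.921817)
       = 1.298471
Iteration 3:
  f(1.224930) = -1.198500
  f(1.298471) = -0.754259
  x_4 = 1.298471 - (-0.754259)×(1.298471 - 1.224930)/(-0.754259 - (-1.198500))
       = 1.423332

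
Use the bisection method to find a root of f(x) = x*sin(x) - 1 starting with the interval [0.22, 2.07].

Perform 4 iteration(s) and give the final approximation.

f(x) = x*sin(x) - 1
Initial interval: [0.22, 2.07]

Iteration 1:
  c_1 = (0.220000 + 2.070000)/2 = 1.145000
  f(c_1) = f(1.145000) = 0.042763
  f(a) × f(c) < 0, new interval: [0.220000, 1.145000]
Iteration 2:
  c_2 = (0.220000 + 1.145000)/2 = 0.682500
  f(c_2) = f(0.682500) = -0.569523
  f(a) × f(c) ≥ 0, new interval: [0.682500, 1.145000]
Iteration 3:
  c_3 = (0.682500 + 1.145000)/2 = 0.913750
  f(c_3) = f(0.913750) = -0.276493
  f(a) × f(c) ≥ 0, new interval: [0.913750, 1.145000]
Iteration 4:
  c_4 = (0.913750 + 1.145000)/2 = 1.029375
  f(c_4) = f(1.029375) = -0.117849
  f(a) × f(c) ≥ 0, new interval: [1.029375, 1.145000]

After 4 iteration(s), the approximation is c_4 = 1.029375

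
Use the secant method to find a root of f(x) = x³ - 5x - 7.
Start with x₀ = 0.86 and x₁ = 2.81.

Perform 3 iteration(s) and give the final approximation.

f(x) = x³ - 5x - 7
x₀ = 0.86, x₁ = 2.81

Secant formula: x_{n+1} = x_n - f(x_n)(x_n - x_{n-1})/(f(x_n) - f(x_{n-1}))

Iteration 1:
  f(0.860000) = -10.663944
  f(2.810000) = 1.138041
  x_2 = 2.810000 - 1.138041×(2.810000 - 0.860000)/(1.138041 - (-10.663944))
       = 2.621966
Iteration 2:
  f(2.810000) = 1.138041
  f(2.621966) = -2.084593
  x_3 = 2.621966 - (-2.084593)×(2.621966 - 2.810000)/(-2.084593 - 1.138041)
       = 2.743597
Iteration 3:
  f(2.621966) = -2.084593
  f(2.743597) = -0.066031
  x_4 = 2.743597 - (-0.066031)×(2.743597 - 2.621966)/(-0.066031 - (-2.084593))
       = 2.747576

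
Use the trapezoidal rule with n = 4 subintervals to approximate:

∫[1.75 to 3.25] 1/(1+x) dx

f(x) = 1/(1+x)
a = 1.75, b = 3.25, n = 4
h = (b - a)/n = 0.375000

Trapezoidal rule: (h/2)[f(x₀) + 2f(x₁) + 2f(x₂) + ... + f(xₙ)]

x_0 = 1.7500, f(x_0) = 0.363636, coefficient = 1
x_1 = 2.1250, f(x_1) = 0.320000, coefficient = 2
x_2 = 2.5000, f(x_2) = 0.285714, coefficient = 2
x_3 = 2.8750, f(x_3) = 0.258065, coefficient = 2
x_4 = 3.2500, f(x_4) = 0.235294, coefficient = 1

I ≈ (0.375000/2) × 2.326488 = 0.436217
Exact value: 0.435318
Error: 0.000898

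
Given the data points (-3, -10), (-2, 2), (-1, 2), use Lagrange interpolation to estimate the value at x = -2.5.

Lagrange interpolation formula:
P(x) = Σ yᵢ × Lᵢ(x)
where Lᵢ(x) = Π_{j≠i} (x - xⱼ)/(xᵢ - xⱼ)

L_0(-2.5) = (-2.5 - (-2))/(-3 - (-2)) × (-2.5 - (-1))/(-3 - (-1)) = 0.375000
L_1(-2.5) = (-2.5 - (-3))/(-2 - (-3)) × (-2.5 - (-1))/(-2 - (-1)) = 0.750000
L_2(-2.5) = (-2.5 - (-3))/(-1 - (-3)) × (-2.5 - (-2))/(-1 - (-2)) = -0.125000

P(-2.5) = (-10)×L_0(-2.5) + 2×L_1(-2.5) + 2×L_2(-2.5)
P(-2.5) = -2.500000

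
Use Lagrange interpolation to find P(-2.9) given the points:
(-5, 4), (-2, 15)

Lagrange interpolation formula:
P(x) = Σ yᵢ × Lᵢ(x)
where Lᵢ(x) = Π_{j≠i} (x - xⱼ)/(xᵢ - xⱼ)

L_0(-2.9) = (-2.9 - (-2))/(-5 - (-2)) = 0.300000
L_1(-2.9) = (-2.9 - (-5))/(-2 - (-5)) = 0.700000

P(-2.9) = 4×L_0(-2.9) + 15×L_1(-2.9)
P(-2.9) = 11.700000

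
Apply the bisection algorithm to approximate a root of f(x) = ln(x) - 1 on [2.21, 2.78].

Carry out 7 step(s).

f(x) = ln(x) - 1
Initial interval: [2.21, 2.78]

Iteration 1:
  c_1 = (2.210000 + 2.780000)/2 = 2.495000
  f(c_1) = f(2.495000) = -0.085711
  f(a) × f(c) ≥ 0, new interval: [2.495000, 2.780000]
Iteration 2:
  c_2 = (2.495000 + 2.780000)/2 = 2.637500
  f(c_2) = f(2.637500) = -0.030169
  f(a) × f(c) ≥ 0, new interval: [2.637500, 2.780000]
Iteration 3:
  c_3 = (2.637500 + 2.780000)/2 = 2.708750
  f(c_3) = f(2.708750) = -0.003513
  f(a) × f(c) ≥ 0, new interval: [2.708750, 2.780000]
Iteration 4:
  c_4 = (2.708750 + 2.780000)/2 = 2.744375
  f(c_4) = f(2.744375) = 0.009553
  f(a) × f(c) < 0, new interval: [2.708750, 2.744375]
Iteration 5:
  c_5 = (2.708750 + 2.744375)/2 = 2.726562
  f(c_5) = f(2.726562) = 0.003042
  f(a) × f(c) < 0, new interval: [2.708750, 2.726562]
Iteration 6:
  c_6 = (2.708750 + 2.726562)/2 = 2.717656
  f(c_6) = f(2.717656) = -0.000230
  f(a) × f(c) ≥ 0, new interval: [2.717656, 2.726562]
Iteration 7:
  c_7 = (2.717656 + 2.726562)/2 = 2.722109
  f(c_7) = f(2.722109) = 0.001407
  f(a) × f(c) < 0, new interval: [2.717656, 2.722109]

After 7 iteration(s), the approximation is c_7 = 2.722109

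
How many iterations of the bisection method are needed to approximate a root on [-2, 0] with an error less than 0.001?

We need (b-a)/2^n ≤ 0.001
(0 - (-2))/2^n ≤ 0.001
2/2^n ≤ 0.001
2^n ≥ 2000
n ≥ log₂(2000) = 10.97
n ≥ 11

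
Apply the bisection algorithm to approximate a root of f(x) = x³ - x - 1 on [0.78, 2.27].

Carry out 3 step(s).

f(x) = x³ - x - 1
Initial interval: [0.78, 2.27]

Iteration 1:
  c_1 = (0.780000 + 2.270000)/2 = 1.525000
  f(c_1) = f(1.525000) = 1.021578
  f(a) × f(c) < 0, new interval: [0.780000, 1.525000]
Iteration 2:
  c_2 = (0.780000 + 1.525000)/2 = 1.152500
  f(c_2) = f(1.152500) = -0.621685
  f(a) × f(c) ≥ 0, new interval: [1.152500, 1.525000]
Iteration 3:
  c_3 = (1.152500 + 1.525000)/2 = 1.338750
  f(c_3) = f(1.338750) = 0.060627
  f(a) × f(c) < 0, new interval: [1.152500, 1.338750]

After 3 iteration(s), the approximation is c_3 = 1.338750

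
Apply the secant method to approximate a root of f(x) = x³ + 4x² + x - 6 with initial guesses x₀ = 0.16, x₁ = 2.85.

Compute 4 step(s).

f(x) = x³ + 4x² + x - 6
x₀ = 0.16, x₁ = 2.85

Secant formula: x_{n+1} = x_n - f(x_n)(x_n - x_{n-1})/(f(x_n) - f(x_{n-1}))

Iteration 1:
  f(0.160000) = -5.733504
  f(2.850000) = 52.489125
  x_2 = 2.850000 - 52.489125×(2.850000 - 0.160000)/(52.489125 - (-5.733504))
       = 0.424899
Iteration 2:
  f(2.850000) = 52.489125
  f(0.424899) = -4.776233
  x_3 = 0.424899 - (-4.776233)×(0.424899 - 2.850000)/(-4.776233 - 52.489125)
       = 0.627165
Iteration 3:
  f(0.424899) = -4.776233
  f(0.627165) = -3.552802
  x_4 = 0.627165 - (-3.552802)×(0.627165 - 0.424899)/(-3.552802 - (-4.776233))
       = 1.214540
Iteration 4:
  f(0.627165) = -3.552802
  f(1.214540) = 2.906543
  x_5 = 1.214540 - 2.906543×(1.214540 - 0.627165)/(2.906543 - (-3.552802))
       = 0.950236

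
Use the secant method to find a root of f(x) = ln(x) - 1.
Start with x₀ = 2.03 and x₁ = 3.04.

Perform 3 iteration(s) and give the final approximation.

f(x) = ln(x) - 1
x₀ = 2.03, x₁ = 3.04

Secant formula: x_{n+1} = x_n - f(x_n)(x_n - x_{n-1})/(f(x_n) - f(x_{n-1}))

Iteration 1:
  f(2.030000) = -0.291964
  f(3.040000) = 0.111858
  x_2 = 3.040000 - 0.111858×(3.040000 - 2.030000)/(0.111858 - (-0.291964))
       = 2.760233
Iteration 2:
  f(3.040000) = 0.111858
  f(2.760233) = 0.015315
  x_3 = 2.760233 - 0.015315×(2.760233 - 3.040000)/(0.015315 - 0.111858)
       = 2.715852
Iteration 3:
  f(2.760233) = 0.015315
  f(2.715852) = -0.000894
  x_4 = 2.715852 - (-0.000894)×(2.715852 - 2.760233)/(-0.000894 - 0.015315)
       = 2.718301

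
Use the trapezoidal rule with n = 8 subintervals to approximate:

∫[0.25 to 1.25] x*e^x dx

f(x) = x*e^x
a = 0.25, b = 1.25, n = 8
h = (b - a)/n = 0.125000

Trapezoidal rule: (h/2)[f(x₀) + 2f(x₁) + 2f(x₂) + ... + f(xₙ)]

x_0 = 0.2500, f(x_0) = 0.321006, coefficient = 1
x_1 = 0.3750, f(x_1) = 0.545622, coefficient = 2
x_2 = 0.5000, f(x_2) = 0.824361, coefficient = 2
x_3 = 0.6250, f(x_3) = 1.167654, coefficient = 2
x_4 = 0.7500, f(x_4) = 1.587750, coefficient = 2
x_5 = 0.8750, f(x_5) = 2.099016, coefficient = 2
x_6 = 1.0000, f(x_6) = 2.718282, coefficient = 2
x_7 = 1.1250, f(x_7) = 3.465244, coefficient = 2
x_8 = 1.2500, f(x_8) = 4.362929, coefficient = 1

I ≈ (0.125000/2) × 29.499791 = 1.843737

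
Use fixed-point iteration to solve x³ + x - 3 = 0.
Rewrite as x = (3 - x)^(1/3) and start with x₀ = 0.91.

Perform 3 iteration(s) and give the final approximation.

Equation: x³ + x - 3 = 0
Fixed-point form: x = (3 - x)^(1/3)
x₀ = 0.91

x_1 = g(0.910000) = 1.278543
x_2 = g(1.278543) = 1.198483
x_3 = g(1.198483) = 1.216782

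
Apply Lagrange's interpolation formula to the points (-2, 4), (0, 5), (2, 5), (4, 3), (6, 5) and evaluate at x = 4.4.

Lagrange interpolation formula:
P(x) = Σ yᵢ × Lᵢ(x)
where Lᵢ(x) = Π_{j≠i} (x - xⱼ)/(xᵢ - xⱼ)

L_0(4.4) = (4.4 - 0)/(-2 - 0) × (4.4 - 2)/(-2 - 2) × (4.4 - 4)/(-2 - 4) × (4.4 - 6)/(-2 - 6) = -0.017600
L_1(4.4) = (4.4 - (-2))/(0 - (-2)) × (4.4 - 2)/(0 - 2) × (4.4 - 4)/(0 - 4) × (4.4 - 6)/(0 - 6) = 0.102400
L_2(4.4) = (4.4 - (-2))/(2 - (-2)) × (4.4 - 0)/(2 - 0) × (4.4 - 4)/(2 - 4) × (4.4 - 6)/(2 - 6) = -0.281600
L_3(4.4) = (4.4 - (-2))/(4 - (-2)) × (4.4 - 0)/(4 - 0) × (4.4 - 2)/(4 - 2) × (4.4 - 6)/(4 - 6) = 1.126400
L_4(4.4) = (4.4 - (-2))/(6 - (-2)) × (4.4 - 0)/(6 - 0) × (4.4 - 2)/(6 - 2) × (4.4 - 4)/(6 - 4) = 0.070400

P(4.4) = 4×L_0(4.4) + 5×L_1(4.4) + 5×L_2(4.4) + 3×L_3(4.4) + 5×L_4(4.4)
P(4.4) = 2.764800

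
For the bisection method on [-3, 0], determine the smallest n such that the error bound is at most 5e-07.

We need (b-a)/2^n ≤ 5e-07
(0 - (-3))/2^n ≤ 5e-07
3/2^n ≤ 5e-07
2^n ≥ 6000000
n ≥ log₂(6000000) = 22.52
n ≥ 23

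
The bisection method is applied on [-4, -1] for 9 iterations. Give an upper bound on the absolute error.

Bisection error bound: |error| ≤ (b-a)/2^n
|error| ≤ (-1 - (-4))/2^9 = 3/2^9
|error| ≤ 0.0058593750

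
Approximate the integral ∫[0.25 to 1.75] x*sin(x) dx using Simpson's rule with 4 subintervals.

f(x) = x*sin(x)
a = 0.25, b = 1.75, n = 4
h = (b - a)/n = 0.375000

Simpson's rule: (h/3)[f(x₀) + 4f(x₁) + 2f(x₂) + ... + f(xₙ)]

x_0 = 0.2500, f(x_0) = 0.061851, coefficient = 1
x_1 = 0.6250, f(x_1) = 0.365686, coefficient = 4
x_2 = 1.0000, f(x_2) = 0.841471, coefficient = 2
x_3 = 1.3750, f(x_3) = 1.348728, coefficient = 4
x_4 = 1.7500, f(x_4) = 1.721975, coefficient = 1

I ≈ (0.375000/3) × 10.324423 = 1.290553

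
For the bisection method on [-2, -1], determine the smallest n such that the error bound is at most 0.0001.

We need (b-a)/2^n ≤ 0.0001
(-1 - (-2))/2^n ≤ 0.0001
1/2^n ≤ 0.0001
2^n ≥ 10000
n ≥ log₂(10000) = 13.29
n ≥ 14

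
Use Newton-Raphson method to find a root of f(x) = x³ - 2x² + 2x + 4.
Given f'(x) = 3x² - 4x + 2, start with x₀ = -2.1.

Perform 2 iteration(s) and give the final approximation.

f(x) = x³ - 2x² + 2x + 4
f'(x) = 3x² - 4x + 2
x₀ = -2.1

Newton-Raphson formula: x_{n+1} = x_n - f(x_n)/f'(x_n)

Iteration 1:
  f(-2.100000) = -18.281000
  f'(-2.100000) = 23.630000
  x_1 = -2.100000 - (-18.281000)/23.630000 = -1.326365
Iteration 2:
  f(-1.326365) = -4.504615
  f'(-1.326365) = 12.583190
  x_2 = -1.326365 - (-4.504615)/12.583190 = -0.968378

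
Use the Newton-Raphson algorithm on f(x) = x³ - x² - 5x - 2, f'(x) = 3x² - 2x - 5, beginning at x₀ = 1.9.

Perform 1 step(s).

f(x) = x³ - x² - 5x - 2
f'(x) = 3x² - 2x - 5
x₀ = 1.9

Newton-Raphson formula: x_{n+1} = x_n - f(x_n)/f'(x_n)

Iteration 1:
  f(1.900000) = -8.251000
  f'(1.900000) = 2.030000
  x_1 = 1.900000 - (-8.251000)/2.030000 = 5.964532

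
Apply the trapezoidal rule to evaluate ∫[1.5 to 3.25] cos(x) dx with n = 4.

f(x) = cos(x)
a = 1.5, b = 3.25, n = 4
h = (b - a)/n = 0.437500

Trapezoidal rule: (h/2)[f(x₀) + 2f(x₁) + 2f(x₂) + ... + f(xₙ)]

x_0 = 1.5000, f(x_0) = 0.070737, coefficient = 1
x_1 = 1.9375, f(x_1) = -0.358540, coefficient = 2
x_2 = 2.3750, f(x_2) = -0.720278, coefficient = 2
x_3 = 2.8125, f(x_3) = -0.946336, coefficient = 2
x_4 = 3.2500, f(x_4) = -0.994130, coefficient = 1

I ≈ (0.437500/2) × -4.973702 = -1.087997
Exact value: -1.105690
Error: 0.017693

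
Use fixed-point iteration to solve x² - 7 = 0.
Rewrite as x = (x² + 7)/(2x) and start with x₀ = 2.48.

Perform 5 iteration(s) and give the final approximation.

Equation: x² - 7 = 0
Fixed-point form: x = (x² + 7)/(2x)
x₀ = 2.48

x_1 = g(2.480000) = 2.651290
x_2 = g(2.651290) = 2.645757
x_3 = g(2.645757) = 2.645751
x_4 = g(2.645751) = 2.645751
x_5 = g(2.645751) = 2.645751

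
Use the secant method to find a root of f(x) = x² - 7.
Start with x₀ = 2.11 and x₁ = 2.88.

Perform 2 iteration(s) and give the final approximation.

f(x) = x² - 7
x₀ = 2.11, x₁ = 2.88

Secant formula: x_{n+1} = x_n - f(x_n)(x_n - x_{n-1})/(f(x_n) - f(x_{n-1}))

Iteration 1:
  f(2.110000) = -2.547900
  f(2.880000) = 1.294400
  x_2 = 2.880000 - 1.294400×(2.880000 - 2.110000)/(1.294400 - (-2.547900))
       = 2.620601
Iteration 2:
  f(2.880000) = 1.294400
  f(2.620601) = -0.132449
  x_3 = 2.620601 - (-0.132449)×(2.620601 - 2.880000)/(-0.132449 - 1.294400)
       = 2.644680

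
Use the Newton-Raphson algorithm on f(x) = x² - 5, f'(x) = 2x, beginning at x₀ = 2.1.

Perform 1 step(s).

f(x) = x² - 5
f'(x) = 2x
x₀ = 2.1

Newton-Raphson formula: x_{n+1} = x_n - f(x_n)/f'(x_n)

Iteration 1:
  f(2.100000) = -0.590000
  f'(2.100000) = 4.200000
  x_1 = 2.100000 - (-0.590000)/4.200000 = 2.240476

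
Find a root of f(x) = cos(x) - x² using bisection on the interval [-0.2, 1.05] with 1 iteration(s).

f(x) = cos(x) - x²
Initial interval: [-0.2, 1.05]

Iteration 1:
  c_1 = (-0.200000 + 1.050000)/2 = 0.425000
  f(c_1) = f(0.425000) = 0.730414
  f(a) × f(c) ≥ 0, new interval: [0.425000, 1.050000]

After 1 iteration(s), the approximation is c_1 = 0.425000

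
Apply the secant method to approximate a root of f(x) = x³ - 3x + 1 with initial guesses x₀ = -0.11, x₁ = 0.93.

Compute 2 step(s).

f(x) = x³ - 3x + 1
x₀ = -0.11, x₁ = 0.93

Secant formula: x_{n+1} = x_n - f(x_n)(x_n - x_{n-1})/(f(x_n) - f(x_{n-1}))

Iteration 1:
  f(-0.110000) = 1.328669
  f(0.930000) = -0.985643
  x_2 = 0.930000 - (-0.985643)×(0.930000 - (-0.110000))/(-0.985643 - 1.328669)
       = 0.487074
Iteration 2:
  f(0.930000) = -0.985643
  f(0.487074) = -0.345668
  x_3 = 0.487074 - (-0.345668)×(0.487074 - 0.930000)/(-0.345668 - (-0.985643))
       = 0.247837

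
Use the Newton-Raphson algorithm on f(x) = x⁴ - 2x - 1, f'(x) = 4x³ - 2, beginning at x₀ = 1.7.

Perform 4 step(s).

f(x) = x⁴ - 2x - 1
f'(x) = 4x³ - 2
x₀ = 1.7

Newton-Raphson formula: x_{n+1} = x_n - f(x_n)/f'(x_n)

Iteration 1:
  f(1.700000) = 3.952100
  f'(1.700000) = 17.652000
  x_1 = 1.700000 - 3.952100/17.652000 = 1.476110
Iteration 2:
  f(1.476110) = 0.795392
  f'(1.476110) = 10.865198
  x_2 = 1.476110 - 0.795392/10.865198 = 1.402905
Iteration 3:
  f(1.402905) = 0.067773
  f'(1.402905) = 9.044464
  x_3 = 1.402905 - 0.067773/9.044464 = 1.395412
Iteration 4:
  f(1.395412) = 0.000661
  f'(1.395412) = 8.868432
  x_4 = 1.395412 - 0.000661/8.868432 = 1.395337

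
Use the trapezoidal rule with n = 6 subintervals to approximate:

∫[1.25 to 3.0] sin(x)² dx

f(x) = sin(x)²
a = 1.25, b = 3.0, n = 6
h = (b - a)/n = 0.291667

Trapezoidal rule: (h/2)[f(x₀) + 2f(x₁) + 2f(x₂) + ... + f(xₙ)]

x_0 = 1.2500, f(x_0) = 0.900572, coefficient = 1
x_1 = 1.5417, f(x_1) = 0.999152, coefficient = 2
x_2 = 1.8333, f(x_2) = 0.932643, coefficient = 2
x_3 = 2.1250, f(x_3) = 0.723044, coefficient = 2
x_4 = 2.4167, f(x_4) = 0.439675, coefficient = 2
x_5 = 2.7083, f(x_5) = 0.176258, coefficient = 2
x_6 = 3.0000, f(x_6) = 0.019915, coefficient = 1

I ≈ (0.291667/2) × 7.462031 = 1.088213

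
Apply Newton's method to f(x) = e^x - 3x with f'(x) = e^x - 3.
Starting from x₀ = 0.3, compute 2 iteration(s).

f(x) = e^x - 3x
f'(x) = e^x - 3
x₀ = 0.3

Newton-Raphson formula: x_{n+1} = x_n - f(x_n)/f'(x_n)

Iteration 1:
  f(0.300000) = 0.449859
  f'(0.300000) = -1.650141
  x_1 = 0.300000 - 0.449859/(-1.650141) = 0.572618
Iteration 2:
  f(0.572618) = 0.055048
  f'(0.572618) = -1.227097
  x_2 = 0.572618 - 0.055048/(-1.227097) = 0.617479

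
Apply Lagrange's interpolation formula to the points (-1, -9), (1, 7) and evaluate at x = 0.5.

Lagrange interpolation formula:
P(x) = Σ yᵢ × Lᵢ(x)
where Lᵢ(x) = Π_{j≠i} (x - xⱼ)/(xᵢ - xⱼ)

L_0(0.5) = (0.5 - 1)/(-1 - 1) = 0.250000
L_1(0.5) = (0.5 - (-1))/(1 - (-1)) = 0.750000

P(0.5) = (-9)×L_0(0.5) + 7×L_1(0.5)
P(0.5) = 3.000000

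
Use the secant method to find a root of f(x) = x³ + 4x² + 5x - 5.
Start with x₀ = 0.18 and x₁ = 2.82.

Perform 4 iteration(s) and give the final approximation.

f(x) = x³ + 4x² + 5x - 5
x₀ = 0.18, x₁ = 2.82

Secant formula: x_{n+1} = x_n - f(x_n)(x_n - x_{n-1})/(f(x_n) - f(x_{n-1}))

Iteration 1:
  f(0.180000) = -3.964568
  f(2.820000) = 63.335368
  x_2 = 2.820000 - 63.335368×(2.820000 - 0.180000)/(63.335368 - (-3.964568))
       = 0.335520
Iteration 2:
  f(2.820000) = 63.335368
  f(0.335520) = -2.834338
  x_3 = 0.335520 - (-2.834338)×(0.335520 - 2.820000)/(-2.834338 - 63.335368)
       = 0.441941
Iteration 3:
  f(0.335520) = -2.834338
  f(0.441941) = -1.922733
  x_4 = 0.441941 - (-1.922733)×(0.441941 - 0.335520)/(-1.922733 - (-2.834338))
       = 0.666402
Iteration 4:
  f(0.441941) = -1.922733
  f(0.666402) = 0.404316
  x_5 = 0.666402 - 0.404316×(0.666402 - 0.441941)/(0.404316 - (-1.922733))
       = 0.627402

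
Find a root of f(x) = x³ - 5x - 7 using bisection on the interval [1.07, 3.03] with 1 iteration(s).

f(x) = x³ - 5x - 7
Initial interval: [1.07, 3.03]

Iteration 1:
  c_1 = (1.070000 + 3.030000)/2 = 2.050000
  f(c_1) = f(2.050000) = -8.634875
  f(a) × f(c) ≥ 0, new interval: [2.050000, 3.030000]

After 1 iteration(s), the approximation is c_1 = 2.050000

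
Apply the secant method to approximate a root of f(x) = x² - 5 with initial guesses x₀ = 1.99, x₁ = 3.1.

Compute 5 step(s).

f(x) = x² - 5
x₀ = 1.99, x₁ = 3.1

Secant formula: x_{n+1} = x_n - f(x_n)(x_n - x_{n-1})/(f(x_n) - f(x_{n-1}))

Iteration 1:
  f(1.990000) = -1.039900
  f(3.100000) = 4.610000
  x_2 = 3.100000 - 4.610000×(3.100000 - 1.990000)/(4.610000 - (-1.039900))
       = 2.194303
Iteration 2:
  f(3.100000) = 4.610000
  f(2.194303) = -0.185036
  x_3 = 2.194303 - (-0.185036)×(2.194303 - 3.100000)/(-0.185036 - 4.610000)
       = 2.229253
Iteration 3:
  f(2.194303) = -0.185036
  f(2.229253) = -0.030433
  x_4 = 2.229253 - (-0.030433)×(2.229253 - 2.194303)/(-0.030433 - (-0.185036))
       = 2.236132
Iteration 4:
  f(2.229253) = -0.030433
  f(2.236132) = 0.000288
  x_5 = 2.236132 - 0.000288×(2.236132 - 2.229253)/(0.000288 - (-0.030433))
       = 2.236068
Iteration 5:
  f(2.236132) = 0.000288
  f(2.236068) = 0.000000
  x_6 = 2.236068 - 0.000000×(2.236068 - 2.236132)/(0.000000 - 0.000288)
       = 2.236068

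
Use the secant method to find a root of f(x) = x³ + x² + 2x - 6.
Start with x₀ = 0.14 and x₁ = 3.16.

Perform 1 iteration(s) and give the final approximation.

f(x) = x³ + x² + 2x - 6
x₀ = 0.14, x₁ = 3.16

Secant formula: x_{n+1} = x_n - f(x_n)(x_n - x_{n-1})/(f(x_n) - f(x_{n-1}))

Iteration 1:
  f(0.140000) = -5.697656
  f(3.160000) = 41.860096
  x_2 = 3.160000 - 41.860096×(3.160000 - 0.140000)/(41.860096 - (-5.697656))
       = 0.501811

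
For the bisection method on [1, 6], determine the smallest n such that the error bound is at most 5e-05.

We need (b-a)/2^n ≤ 5e-05
(6 - 1)/2^n ≤ 5e-05
5/2^n ≤ 5e-05
2^n ≥ 100000
n ≥ log₂(100000) = 16.61
n ≥ 17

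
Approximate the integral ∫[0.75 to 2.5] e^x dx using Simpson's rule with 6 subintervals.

f(x) = e^x
a = 0.75, b = 2.5, n = 6
h = (b - a)/n = 0.291667

Simpson's rule: (h/3)[f(x₀) + 4f(x₁) + 2f(x₂) + ... + f(xₙ)]

x_0 = 0.7500, f(x_0) = 2.117000, coefficient = 1
x_1 = 1.0417, f(x_1) = 2.833936, coefficient = 4
x_2 = 1.3333, f(x_2) = 3.793668, coefficient = 2
x_3 = 1.6250, f(x_3) = 5.078419, coefficient = 4
x_4 = 1.9167, f(x_4) = 6.798260, coefficient = 2
x_5 = 2.2083, f(x_5) = 9.100536, coefficient = 4
x_6 = 2.5000, f(x_6) = 12.182494, coefficient = 1

I ≈ (0.291667/3) × 103.534915 = 10.065895
Exact value: 10.065494
Error: 0.000401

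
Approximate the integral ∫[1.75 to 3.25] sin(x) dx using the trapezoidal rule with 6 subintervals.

f(x) = sin(x)
a = 1.75, b = 3.25, n = 6
h = (b - a)/n = 0.250000

Trapezoidal rule: (h/2)[f(x₀) + 2f(x₁) + 2f(x₂) + ... + f(xₙ)]

x_0 = 1.7500, f(x_0) = 0.983986, coefficient = 1
x_1 = 2.0000, f(x_1) = 0.909297, coefficient = 2
x_2 = 2.2500, f(x_2) = 0.778073, coefficient = 2
x_3 = 2.5000, f(x_3) = 0.598472, coefficient = 2
x_4 = 2.7500, f(x_4) = 0.381661, coefficient = 2
x_5 = 3.0000, f(x_5) = 0.141120, coefficient = 2
x_6 = 3.2500, f(x_6) = -0.108195, coefficient = 1

I ≈ (0.250000/2) × 6.493038 = 0.811630
Exact value: 0.815884
Error: 0.004254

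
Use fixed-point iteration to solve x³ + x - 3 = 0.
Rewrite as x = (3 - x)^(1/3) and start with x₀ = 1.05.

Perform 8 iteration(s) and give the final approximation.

Equation: x³ + x - 3 = 0
Fixed-point form: x = (3 - x)^(1/3)
x₀ = 1.05

x_1 = g(1.050000) = 1.249333
x_2 = g(1.249333) = 1.205224
x_3 = g(1.205224) = 1.215262
x_4 = g(1.215262) = 1.212993
x_5 = g(1.212993) = 1.213507
x_6 = g(1.213507) = 1.213390
x_7 = g(1.213390) = 1.213417
x_8 = g(1.213417) = 1.213411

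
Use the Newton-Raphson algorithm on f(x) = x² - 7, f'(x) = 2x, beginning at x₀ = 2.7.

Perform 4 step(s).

f(x) = x² - 7
f'(x) = 2x
x₀ = 2.7

Newton-Raphson formula: x_{n+1} = x_n - f(x_n)/f'(x_n)

Iteration 1:
  f(2.700000) = 0.290000
  f'(2.700000) = 5.400000
  x_1 = 2.700000 - 0.290000/5.400000 = 2.646296
Iteration 2:
  f(2.646296) = 0.002884
  f'(2.646296) = 5.292593
  x_2 = 2.646296 - 0.002884/5.292593 = 2.645751
Iteration 3:
  f(2.645751) = 0.000000
  f'(2.645751) = 5.291503
  x_3 = 2.645751 - 0.000000/5.291503 = 2.645751
Iteration 4:
  f(2.645751) = 0.000000
  f'(2.645751) = 5.291503
  x_4 = 2.645751 - 0.000000/5.291503 = 2.645751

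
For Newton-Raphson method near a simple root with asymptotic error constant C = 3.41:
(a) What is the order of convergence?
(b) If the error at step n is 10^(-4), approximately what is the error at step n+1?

(a) Newton-Raphson has quadratic (order 2) convergence near simple roots.
    This means |e_{n+1}| ≈ C|e_n|².

(b) With |e_n| = 10^(-4) and C = 3.41:
    |e_{n+1}| ≈ 3.41 × (10^(-4))² = 3.41 × 10^(-8)

(a) 2 (quadratic); (b) |e_{n+1}| ≈ 3.410e-08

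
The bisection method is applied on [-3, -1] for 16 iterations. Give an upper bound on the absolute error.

Bisection error bound: |error| ≤ (b-a)/2^n
|error| ≤ (-1 - (-3))/2^16 = 2/2^16
|error| ≤ 0.0000305176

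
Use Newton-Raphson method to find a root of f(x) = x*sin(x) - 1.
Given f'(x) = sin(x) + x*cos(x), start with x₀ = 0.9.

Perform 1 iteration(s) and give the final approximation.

f(x) = x*sin(x) - 1
f'(x) = sin(x) + x*cos(x)
x₀ = 0.9

Newton-Raphson formula: x_{n+1} = x_n - f(x_n)/f'(x_n)

Iteration 1:
  f(0.900000) = -0.295006
  f'(0.900000) = 1.342776
  x_1 = 0.900000 - (-0.295006)/1.342776 = 1.119698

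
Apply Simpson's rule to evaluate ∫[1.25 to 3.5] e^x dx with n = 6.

f(x) = e^x
a = 1.25, b = 3.5, n = 6
h = (b - a)/n = 0.375000

Simpson's rule: (h/3)[f(x₀) + 4f(x₁) + 2f(x₂) + ... + f(xₙ)]

x_0 = 1.2500, f(x_0) = 3.490343, coefficient = 1
x_1 = 1.6250, f(x_1) = 5.078419, coefficient = 4
x_2 = 2.0000, f(x_2) = 7.389056, coefficient = 2
x_3 = 2.3750, f(x_3) = 10.751013, coefficient = 4
x_4 = 2.7500, f(x_4) = 15.642632, coefficient = 2
x_5 = 3.1250, f(x_5) = 22.759895, coefficient = 4
x_6 = 3.5000, f(x_6) = 33.115452, coefficient = 1

I ≈ (0.375000/3) × 237.026480 = 29.628310
Exact value: 29.625109
Error: 0.003201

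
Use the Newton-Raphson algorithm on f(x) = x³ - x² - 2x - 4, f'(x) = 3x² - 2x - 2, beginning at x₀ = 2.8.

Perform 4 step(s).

f(x) = x³ - x² - 2x - 4
f'(x) = 3x² - 2x - 2
x₀ = 2.8

Newton-Raphson formula: x_{n+1} = x_n - f(x_n)/f'(x_n)

Iteration 1:
  f(2.800000) = 4.512000
  f'(2.800000) = 15.920000
  x_1 = 2.800000 - 4.512000/15.920000 = 2.516583
Iteration 2:
  f(2.516583) = 0.571641
  f'(2.516583) = 11.966403
  x_2 = 2.516583 - 0.571641/11.966403 = 2.468812
Iteration 3:
  f(2.468812) = 0.014838
  f'(2.468812) = 11.347479
  x_3 = 2.468812 - 0.014838/11.347479 = 2.467505
Iteration 4:
  f(2.467505) = 0.000011
  f'(2.467505) = 11.330731
  x_4 = 2.467505 - 0.000011/11.330731 = 2.467504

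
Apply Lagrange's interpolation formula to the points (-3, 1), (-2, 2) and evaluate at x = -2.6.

Lagrange interpolation formula:
P(x) = Σ yᵢ × Lᵢ(x)
where Lᵢ(x) = Π_{j≠i} (x - xⱼ)/(xᵢ - xⱼ)

L_0(-2.6) = (-2.6 - (-2))/(-3 - (-2)) = 0.600000
L_1(-2.6) = (-2.6 - (-3))/(-2 - (-3)) = 0.400000

P(-2.6) = 1×L_0(-2.6) + 2×L_1(-2.6)
P(-2.6) = 1.400000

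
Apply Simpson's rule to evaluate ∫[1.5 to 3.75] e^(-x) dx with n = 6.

f(x) = e^(-x)
a = 1.5, b = 3.75, n = 6
h = (b - a)/n = 0.375000

Simpson's rule: (h/3)[f(x₀) + 4f(x₁) + 2f(x₂) + ... + f(xₙ)]

x_0 = 1.5000, f(x_0) = 0.223130, coefficient = 1
x_1 = 1.8750, f(x_1) = 0.153355, coefficient = 4
x_2 = 2.2500, f(x_2) = 0.105399, coefficient = 2
x_3 = 2.6250, f(x_3) = 0.072440, coefficient = 4
x_4 = 3.0000, f(x_4) = 0.049787, coefficient = 2
x_5 = 3.3750, f(x_5) = 0.034218, coefficient = 4
x_6 = 3.7500, f(x_6) = 0.023518, coefficient = 1

I ≈ (0.375000/3) × 1.597072 = 0.199634
Exact value: 0.199612
Error: 0.000022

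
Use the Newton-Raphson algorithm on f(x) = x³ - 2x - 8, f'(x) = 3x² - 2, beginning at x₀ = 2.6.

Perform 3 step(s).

f(x) = x³ - 2x - 8
f'(x) = 3x² - 2
x₀ = 2.6

Newton-Raphson formula: x_{n+1} = x_n - f(x_n)/f'(x_n)

Iteration 1:
  f(2.600000) = 4.376000
  f'(2.600000) = 18.280000
  x_1 = 2.600000 - 4.376000/18.280000 = 2.360613
Iteration 2:
  f(2.360613) = 0.433271
  f'(2.360613) = 14.717477
  x_2 = 2.360613 - 0.433271/14.717477 = 2.331174
Iteration 3:
  f(2.331174) = 0.006112
  f'(2.331174) = 14.303110
  x_3 = 2.331174 - 0.006112/14.303110 = 2.330746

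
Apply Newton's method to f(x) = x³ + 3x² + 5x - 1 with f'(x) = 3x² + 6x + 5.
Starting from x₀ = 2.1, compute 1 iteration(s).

f(x) = x³ + 3x² + 5x - 1
f'(x) = 3x² + 6x + 5
x₀ = 2.1

Newton-Raphson formula: x_{n+1} = x_n - f(x_n)/f'(x_n)

Iteration 1:
  f(2.100000) = 31.991000
  f'(2.100000) = 30.830000
  x_1 = 2.100000 - 31.991000/30.830000 = 1.062342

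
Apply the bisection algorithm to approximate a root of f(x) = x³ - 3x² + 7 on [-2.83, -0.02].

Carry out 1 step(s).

f(x) = x³ - 3x² + 7
Initial interval: [-2.83, -0.02]

Iteration 1:
  c_1 = (-2.830000 + (-0.020000))/2 = -1.425000
  f(c_1) = f(-1.425000) = -1.985516
  f(a) × f(c) ≥ 0, new interval: [-1.425000, -0.020000]

After 1 iteration(s), the approximation is c_1 = -1.425000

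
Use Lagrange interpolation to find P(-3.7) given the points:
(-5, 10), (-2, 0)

Lagrange interpolation formula:
P(x) = Σ yᵢ × Lᵢ(x)
where Lᵢ(x) = Π_{j≠i} (x - xⱼ)/(xᵢ - xⱼ)

L_0(-3.7) = (-3.7 - (-2))/(-5 - (-2)) = 0.566667
L_1(-3.7) = (-3.7 - (-5))/(-2 - (-5)) = 0.433333

P(-3.7) = 10×L_0(-3.7) + 0×L_1(-3.7)
P(-3.7) = 5.666667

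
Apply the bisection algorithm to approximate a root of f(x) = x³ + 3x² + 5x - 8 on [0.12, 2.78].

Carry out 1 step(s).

f(x) = x³ + 3x² + 5x - 8
Initial interval: [0.12, 2.78]

Iteration 1:
  c_1 = (0.120000 + 2.780000)/2 = 1.450000
  f(c_1) = f(1.450000) = 8.606125
  f(a) × f(c) < 0, new interval: [0.120000, 1.450000]

After 1 iteration(s), the approximation is c_1 = 1.450000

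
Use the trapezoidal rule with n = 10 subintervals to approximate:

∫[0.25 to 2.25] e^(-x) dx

f(x) = e^(-x)
a = 0.25, b = 2.25, n = 10
h = (b - a)/n = 0.200000

Trapezoidal rule: (h/2)[f(x₀) + 2f(x₁) + 2f(x₂) + ... + f(xₙ)]

x_0 = 0.2500, f(x_0) = 0.778801, coefficient = 1
x_1 = 0.4500, f(x_1) = 0.637628, coefficient = 2
x_2 = 0.6500, f(x_2) = 0.522046, coefficient = 2
x_3 = 0.8500, f(x_3) = 0.427415, coefficient = 2
x_4 = 1.0500, f(x_4) = 0.349938, coefficient = 2
x_5 = 1.2500, f(x_5) = 0.286505, coefficient = 2
x_6 = 1.4500, f(x_6) = 0.234570, coefficient = 2
x_7 = 1.6500, f(x_7) = 0.192050, coefficient = 2
x_8 = 1.8500, f(x_8) = 0.157237, coefficient = 2
x_9 = 2.0500, f(x_9) = 0.128735, coefficient = 2
x_10 = 2.2500, f(x_10) = 0.105399, coefficient = 1

I ≈ (0.200000/2) × 6.756447 = 0.675645
Exact value: 0.673402
Error: 0.002243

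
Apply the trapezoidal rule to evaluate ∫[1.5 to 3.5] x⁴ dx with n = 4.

f(x) = x⁴
a = 1.5, b = 3.5, n = 4
h = (b - a)/n = 0.500000

Trapezoidal rule: (h/2)[f(x₀) + 2f(x₁) + 2f(x₂) + ... + f(xₙ)]

x_0 = 1.5000, f(x_0) = 5.062500, coefficient = 1
x_1 = 2.0000, f(x_1) = 16.000000, coefficient = 2
x_2 = 2.5000, f(x_2) = 39.062500, coefficient = 2
x_3 = 3.0000, f(x_3) = 81.000000, coefficient = 2
x_4 = 3.5000, f(x_4) = 150.062500, coefficient = 1

I ≈ (0.500000/2) × 427.250000 = 106.812500
Exact value: 103.525000
Error: 3.287500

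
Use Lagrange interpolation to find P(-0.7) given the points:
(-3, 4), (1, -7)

Lagrange interpolation formula:
P(x) = Σ yᵢ × Lᵢ(x)
where Lᵢ(x) = Π_{j≠i} (x - xⱼ)/(xᵢ - xⱼ)

L_0(-0.7) = (-0.7 - 1)/(-3 - 1) = 0.425000
L_1(-0.7) = (-0.7 - (-3))/(1 - (-3)) = 0.575000

P(-0.7) = 4×L_0(-0.7) + (-7)×L_1(-0.7)
P(-0.7) = -2.325000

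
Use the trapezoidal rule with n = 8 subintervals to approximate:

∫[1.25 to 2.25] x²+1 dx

f(x) = x²+1
a = 1.25, b = 2.25, n = 8
h = (b - a)/n = 0.125000

Trapezoidal rule: (h/2)[f(x₀) + 2f(x₁) + 2f(x₂) + ... + f(xₙ)]

x_0 = 1.2500, f(x_0) = 2.562500, coefficient = 1
x_1 = 1.3750, f(x_1) = 2.890625, coefficient = 2
x_2 = 1.5000, f(x_2) = 3.250000, coefficient = 2
x_3 = 1.6250, f(x_3) = 3.640625, coefficient = 2
x_4 = 1.7500, f(x_4) = 4.062500, coefficient = 2
x_5 = 1.8750, f(x_5) = 4.515625, coefficient = 2
x_6 = 2.0000, f(x_6) = 5.000000, coefficient = 2
x_7 = 2.1250, f(x_7) = 5.515625, coefficient = 2
x_8 = 2.2500, f(x_8) = 6.062500, coefficient = 1

I ≈ (0.125000/2) × 66.375000 = 4.148438
Exact value: 4.145833
Error: 0.002604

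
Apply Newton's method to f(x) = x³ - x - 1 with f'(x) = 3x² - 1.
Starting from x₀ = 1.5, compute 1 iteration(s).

f(x) = x³ - x - 1
f'(x) = 3x² - 1
x₀ = 1.5

Newton-Raphson formula: x_{n+1} = x_n - f(x_n)/f'(x_n)

Iteration 1:
  f(1.500000) = 0.875000
  f'(1.500000) = 5.750000
  x_1 = 1.500000 - 0.875000/5.750000 = 1.347826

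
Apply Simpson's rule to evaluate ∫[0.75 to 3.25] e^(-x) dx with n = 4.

f(x) = e^(-x)
a = 0.75, b = 3.25, n = 4
h = (b - a)/n = 0.625000

Simpson's rule: (h/3)[f(x₀) + 4f(x₁) + 2f(x₂) + ... + f(xₙ)]

x_0 = 0.7500, f(x_0) = 0.472367, coefficient = 1
x_1 = 1.3750, f(x_1) = 0.252840, coefficient = 4
x_2 = 2.0000, f(x_2) = 0.135335, coefficient = 2
x_3 = 2.6250, f(x_3) = 0.072440, coefficient = 4
x_4 = 3.2500, f(x_4) = 0.038774, coefficient = 1

I ≈ (0.625000/3) × 2.082929 = 0.433943
Exact value: 0.433592
Error: 0.000351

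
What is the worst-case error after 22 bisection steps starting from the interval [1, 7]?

Bisection error bound: |error| ≤ (b-a)/2^n
|error| ≤ (7 - 1)/2^22 = 6/2^22
|error| ≤ 0.0000014305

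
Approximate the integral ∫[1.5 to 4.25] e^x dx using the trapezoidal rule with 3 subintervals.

f(x) = e^x
a = 1.5, b = 4.25, n = 3
h = (b - a)/n = 0.916667

Trapezoidal rule: (h/2)[f(x₀) + 2f(x₁) + 2f(x₂) + ... + f(xₙ)]

x_0 = 1.5000, f(x_0) = 4.481689, coefficient = 1
x_1 = 2.4167, f(x_1) = 11.208436, coefficient = 2
x_2 = 3.3333, f(x_2) = 28.031625, coefficient = 2
x_3 = 4.2500, f(x_3) = 70.105412, coefficient = 1

I ≈ (0.916667/2) × 153.067222 = 70.155810
Exact value: 65.623723
Error: 4.532087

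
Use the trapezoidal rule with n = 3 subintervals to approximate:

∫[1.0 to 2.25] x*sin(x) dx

f(x) = x*sin(x)
a = 1.0, b = 2.25, n = 3
h = (b - a)/n = 0.416667

Trapezoidal rule: (h/2)[f(x₀) + 2f(x₁) + 2f(x₂) + ... + f(xₙ)]

x_0 = 1.0000, f(x_0) = 0.841471, coefficient = 1
x_1 = 1.4167, f(x_1) = 1.399873, coefficient = 2
x_2 = 1.8333, f(x_2) = 1.770514, coefficient = 2
x_3 = 2.2500, f(x_3) = 1.750665, coefficient = 1

I ≈ (0.416667/2) × 8.932908 = 1.861023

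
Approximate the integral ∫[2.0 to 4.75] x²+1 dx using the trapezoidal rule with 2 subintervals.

f(x) = x²+1
a = 2.0, b = 4.75, n = 2
h = (b - a)/n = 1.375000

Trapezoidal rule: (h/2)[f(x₀) + 2f(x₁) + 2f(x₂) + ... + f(xₙ)]

x_0 = 2.0000, f(x_0) = 5.000000, coefficient = 1
x_1 = 3.3750, f(x_1) = 12.390625, coefficient = 2
x_2 = 4.7500, f(x_2) = 23.562500, coefficient = 1

I ≈ (1.375000/2) × 53.343750 = 36.673828
Exact value: 35.807292
Error: 0.866536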